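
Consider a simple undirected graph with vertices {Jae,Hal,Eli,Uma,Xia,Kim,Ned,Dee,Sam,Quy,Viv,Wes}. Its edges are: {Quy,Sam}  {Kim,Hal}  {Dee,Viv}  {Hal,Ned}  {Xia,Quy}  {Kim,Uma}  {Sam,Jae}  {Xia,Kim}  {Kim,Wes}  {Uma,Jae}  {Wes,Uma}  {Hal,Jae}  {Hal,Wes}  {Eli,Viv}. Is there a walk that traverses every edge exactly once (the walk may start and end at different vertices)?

No

Degrees: Jae:3, Hal:4, Eli:1, Uma:3, Xia:2, Kim:4, Ned:1, Dee:1, Sam:2, Quy:2, Viv:2, Wes:3
Odd-degree vertices: Jae, Eli, Uma, Ned, Dee, Wes (6 total).
With 6 odd-degree vertices (more than two), no single trail can use every edge.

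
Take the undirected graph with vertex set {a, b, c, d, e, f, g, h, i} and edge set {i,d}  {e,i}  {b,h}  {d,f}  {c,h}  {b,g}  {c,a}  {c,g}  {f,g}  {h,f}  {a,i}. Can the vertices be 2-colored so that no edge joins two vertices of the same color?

Color {b, c, f, i} black and {a, d, e, g, h} white. No edge joins two same-colored vertices, so the graph is bipartite.

Yes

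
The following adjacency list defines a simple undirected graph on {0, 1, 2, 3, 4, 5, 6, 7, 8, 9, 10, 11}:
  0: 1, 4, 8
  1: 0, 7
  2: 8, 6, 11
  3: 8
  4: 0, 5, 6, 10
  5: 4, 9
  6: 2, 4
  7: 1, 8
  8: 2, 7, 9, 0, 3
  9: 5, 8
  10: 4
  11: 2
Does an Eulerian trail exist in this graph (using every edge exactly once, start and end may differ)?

Degrees: 0:3, 1:2, 2:3, 3:1, 4:4, 5:2, 6:2, 7:2, 8:5, 9:2, 10:1, 11:1
Odd-degree vertices: 0, 2, 3, 8, 10, 11 (6 total).
With 6 odd-degree vertices (more than two), no single trail can use every edge.

No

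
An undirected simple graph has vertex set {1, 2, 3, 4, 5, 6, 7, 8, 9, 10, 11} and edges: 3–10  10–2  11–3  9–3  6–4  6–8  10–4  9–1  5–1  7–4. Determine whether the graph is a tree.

Yes

The graph has 11 vertices and 10 edges.
Connected and |E| = |V| - 1, which characterizes a tree.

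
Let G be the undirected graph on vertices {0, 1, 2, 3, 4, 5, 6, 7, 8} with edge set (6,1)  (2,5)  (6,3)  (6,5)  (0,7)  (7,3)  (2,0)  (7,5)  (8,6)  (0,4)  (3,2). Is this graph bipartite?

A valid 2-coloring puts {2, 4, 6, 7} on one side and {0, 1, 3, 5, 8} on the other; every edge crosses between the two sides.

Yes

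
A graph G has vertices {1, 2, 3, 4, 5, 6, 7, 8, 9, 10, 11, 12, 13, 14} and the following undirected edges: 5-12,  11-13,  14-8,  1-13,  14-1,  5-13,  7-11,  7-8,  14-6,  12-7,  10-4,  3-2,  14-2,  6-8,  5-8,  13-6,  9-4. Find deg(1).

Neighbors of 1: 13, 14.

2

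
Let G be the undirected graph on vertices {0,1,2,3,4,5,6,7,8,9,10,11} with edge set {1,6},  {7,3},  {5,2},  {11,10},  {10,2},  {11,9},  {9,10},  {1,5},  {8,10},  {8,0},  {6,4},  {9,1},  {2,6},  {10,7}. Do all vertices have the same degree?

Degrees: 0:1, 1:3, 2:3, 3:1, 4:1, 5:2, 6:3, 7:2, 8:2, 9:3, 10:5, 11:2
Vertex 0 has degree 1 while 10 has degree 5, so the graph is not regular.

No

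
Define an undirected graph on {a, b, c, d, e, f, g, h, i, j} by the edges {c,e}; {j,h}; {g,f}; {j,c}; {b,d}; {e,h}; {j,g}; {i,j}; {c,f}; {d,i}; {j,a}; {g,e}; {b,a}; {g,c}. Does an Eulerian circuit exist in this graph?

Degrees: a:2, b:2, c:4, d:2, e:3, f:2, g:4, h:2, i:2, j:5
Vertices with odd degree: e, j. An Eulerian circuit requires all degrees even.

No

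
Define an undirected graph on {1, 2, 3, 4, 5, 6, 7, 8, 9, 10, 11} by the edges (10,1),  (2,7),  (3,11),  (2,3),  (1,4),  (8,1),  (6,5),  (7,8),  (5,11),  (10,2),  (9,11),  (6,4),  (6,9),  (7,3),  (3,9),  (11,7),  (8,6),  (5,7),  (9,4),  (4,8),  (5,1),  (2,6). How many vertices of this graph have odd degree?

2

Degrees: 1:4, 2:4, 3:4, 4:4, 5:4, 6:5, 7:5, 8:4, 9:4, 10:2, 11:4
Odd-degree vertices: 6, 7.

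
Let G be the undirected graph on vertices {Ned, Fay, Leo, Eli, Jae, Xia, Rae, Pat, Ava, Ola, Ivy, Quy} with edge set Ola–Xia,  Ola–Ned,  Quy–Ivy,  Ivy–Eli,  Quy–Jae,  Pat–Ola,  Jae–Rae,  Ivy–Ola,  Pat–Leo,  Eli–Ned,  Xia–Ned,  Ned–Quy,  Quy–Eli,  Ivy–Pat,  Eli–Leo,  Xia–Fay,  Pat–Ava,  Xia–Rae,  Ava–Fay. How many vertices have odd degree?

0

Degrees: Ned:4, Fay:2, Leo:2, Eli:4, Jae:2, Xia:4, Rae:2, Pat:4, Ava:2, Ola:4, Ivy:4, Quy:4
Odd-degree vertices: none.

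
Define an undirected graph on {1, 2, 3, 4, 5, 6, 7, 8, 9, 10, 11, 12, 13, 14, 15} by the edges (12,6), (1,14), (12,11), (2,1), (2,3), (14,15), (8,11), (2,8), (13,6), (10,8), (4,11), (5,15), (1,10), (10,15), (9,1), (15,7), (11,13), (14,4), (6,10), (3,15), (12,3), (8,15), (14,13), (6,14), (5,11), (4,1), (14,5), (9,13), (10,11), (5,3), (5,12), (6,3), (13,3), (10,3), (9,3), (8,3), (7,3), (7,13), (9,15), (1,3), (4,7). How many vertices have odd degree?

6

Degrees: 1:6, 2:3, 3:11, 4:4, 5:5, 6:5, 7:4, 8:5, 9:4, 10:6, 11:6, 12:4, 13:6, 14:6, 15:7
Odd-degree vertices: 2, 3, 5, 6, 8, 15.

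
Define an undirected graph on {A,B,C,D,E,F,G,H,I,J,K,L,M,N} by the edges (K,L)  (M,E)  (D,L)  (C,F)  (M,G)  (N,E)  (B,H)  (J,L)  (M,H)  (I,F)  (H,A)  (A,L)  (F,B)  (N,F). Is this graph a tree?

No

The graph has 14 vertices and 14 edges.
Connected but with 14 > 13 edges, so it has a cycle and is not a tree.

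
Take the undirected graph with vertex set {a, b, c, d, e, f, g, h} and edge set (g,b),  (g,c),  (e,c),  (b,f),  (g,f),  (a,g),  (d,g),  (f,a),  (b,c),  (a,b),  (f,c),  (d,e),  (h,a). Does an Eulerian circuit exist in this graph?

No

Degrees: a:4, b:4, c:4, d:2, e:2, f:4, g:5, h:1
g, h have odd degree; an Eulerian circuit needs every degree to be even, so none exists.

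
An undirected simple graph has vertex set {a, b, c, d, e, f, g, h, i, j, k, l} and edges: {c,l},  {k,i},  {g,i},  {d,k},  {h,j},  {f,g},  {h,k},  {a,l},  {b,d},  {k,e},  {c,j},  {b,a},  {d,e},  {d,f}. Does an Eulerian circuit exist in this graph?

Yes

Degrees: a:2, b:2, c:2, d:4, e:2, f:2, g:2, h:2, i:2, j:2, k:4, l:2
Every vertex has even degree and the edges form a single connected piece, so an Eulerian circuit exists.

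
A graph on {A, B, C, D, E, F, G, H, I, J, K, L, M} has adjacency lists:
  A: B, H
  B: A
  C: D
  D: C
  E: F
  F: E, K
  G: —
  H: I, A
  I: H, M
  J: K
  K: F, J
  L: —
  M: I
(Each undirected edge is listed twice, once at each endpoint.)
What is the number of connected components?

Component: {G}
Component: {L}
Component: {C, D}
Component: {E, F, J, K}
Component: {A, B, H, I, M}

5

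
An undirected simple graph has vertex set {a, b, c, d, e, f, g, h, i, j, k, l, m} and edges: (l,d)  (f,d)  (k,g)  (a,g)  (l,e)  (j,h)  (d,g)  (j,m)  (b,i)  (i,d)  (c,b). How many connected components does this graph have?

2

Component: {h, j, m}
Component: {a, b, c, d, e, f, g, i, k, l}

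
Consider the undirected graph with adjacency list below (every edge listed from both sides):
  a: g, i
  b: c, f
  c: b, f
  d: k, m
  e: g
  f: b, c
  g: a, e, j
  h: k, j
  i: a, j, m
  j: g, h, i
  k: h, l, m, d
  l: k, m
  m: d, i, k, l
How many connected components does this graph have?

Component: {b, c, f}
Component: {a, d, e, g, h, i, j, k, l, m}

2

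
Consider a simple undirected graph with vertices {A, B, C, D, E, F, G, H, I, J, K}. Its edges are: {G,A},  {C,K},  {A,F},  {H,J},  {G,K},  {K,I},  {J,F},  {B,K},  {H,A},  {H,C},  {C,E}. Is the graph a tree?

The graph has 11 vertices and 11 edges.
It splits into 2 components, so it cannot be a tree.

No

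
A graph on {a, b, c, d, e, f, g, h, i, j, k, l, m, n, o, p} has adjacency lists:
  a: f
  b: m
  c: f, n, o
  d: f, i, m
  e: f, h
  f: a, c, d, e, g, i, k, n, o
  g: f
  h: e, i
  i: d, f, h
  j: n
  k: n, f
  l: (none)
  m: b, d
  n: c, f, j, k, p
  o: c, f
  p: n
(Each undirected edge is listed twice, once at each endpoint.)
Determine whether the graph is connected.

Component: {l}
Component: {a, b, c, d, e, f, g, h, i, j, k, m, n, o, p}
No edge joins these 2 groups, so the graph is disconnected.

No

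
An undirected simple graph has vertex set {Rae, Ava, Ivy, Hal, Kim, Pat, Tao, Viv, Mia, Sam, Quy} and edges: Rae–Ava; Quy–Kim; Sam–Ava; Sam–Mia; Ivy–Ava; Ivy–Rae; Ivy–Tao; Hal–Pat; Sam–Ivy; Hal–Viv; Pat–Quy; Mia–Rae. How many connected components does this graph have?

2

Component: {Hal, Kim, Pat, Viv, Quy}
Component: {Rae, Ava, Ivy, Tao, Mia, Sam}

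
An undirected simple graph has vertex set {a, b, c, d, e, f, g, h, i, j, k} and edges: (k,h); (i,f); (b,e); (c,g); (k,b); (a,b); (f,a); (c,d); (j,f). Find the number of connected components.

Component: {c, d, g}
Component: {a, b, e, f, h, i, j, k}

2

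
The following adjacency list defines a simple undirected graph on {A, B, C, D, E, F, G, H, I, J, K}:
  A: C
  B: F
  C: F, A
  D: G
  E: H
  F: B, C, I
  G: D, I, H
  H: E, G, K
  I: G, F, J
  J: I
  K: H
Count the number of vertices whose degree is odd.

Degrees: A:1, B:1, C:2, D:1, E:1, F:3, G:3, H:3, I:3, J:1, K:1
Odd-degree vertices: A, B, D, E, F, G, H, I, J, K.

10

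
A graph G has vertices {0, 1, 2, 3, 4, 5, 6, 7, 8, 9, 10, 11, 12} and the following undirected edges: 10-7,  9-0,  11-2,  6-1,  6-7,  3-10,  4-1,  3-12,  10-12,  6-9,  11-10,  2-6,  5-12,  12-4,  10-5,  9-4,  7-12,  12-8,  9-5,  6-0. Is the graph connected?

Yes

Starting from 0 and exploring outward reaches every vertex (0, 9, 6, 5, 4, 7, 2, 1, 12, 10, 11, 8, 3); the graph is connected.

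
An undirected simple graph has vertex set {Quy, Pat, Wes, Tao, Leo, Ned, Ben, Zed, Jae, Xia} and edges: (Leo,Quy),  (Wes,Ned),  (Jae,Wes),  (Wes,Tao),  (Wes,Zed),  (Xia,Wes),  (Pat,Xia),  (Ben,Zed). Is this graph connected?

No

Component: {Quy, Leo}
Component: {Pat, Wes, Tao, Ned, Ben, Zed, Jae, Xia}
No edge joins these 2 groups, so the graph is disconnected.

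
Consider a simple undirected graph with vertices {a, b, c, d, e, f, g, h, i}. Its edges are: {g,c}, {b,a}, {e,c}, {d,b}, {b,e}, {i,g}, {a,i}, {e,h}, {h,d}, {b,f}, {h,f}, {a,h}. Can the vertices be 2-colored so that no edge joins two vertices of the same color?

A valid 2-coloring puts {b, c, h, i} on one side and {a, d, e, f, g} on the other; every edge crosses between the two sides.

Yes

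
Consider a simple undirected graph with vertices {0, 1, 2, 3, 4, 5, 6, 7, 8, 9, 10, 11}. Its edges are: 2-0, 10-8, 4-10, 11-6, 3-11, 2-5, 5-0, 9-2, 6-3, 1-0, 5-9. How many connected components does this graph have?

Component: {7}
Component: {3, 6, 11}
Component: {4, 8, 10}
Component: {0, 1, 2, 5, 9}

4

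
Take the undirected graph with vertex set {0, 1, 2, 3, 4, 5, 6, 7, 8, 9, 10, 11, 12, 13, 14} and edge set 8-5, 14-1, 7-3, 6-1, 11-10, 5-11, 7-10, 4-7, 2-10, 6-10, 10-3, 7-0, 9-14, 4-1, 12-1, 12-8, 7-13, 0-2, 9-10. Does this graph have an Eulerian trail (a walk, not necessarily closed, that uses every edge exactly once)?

Degrees: 0:2, 1:4, 2:2, 3:2, 4:2, 5:2, 6:2, 7:5, 8:2, 9:2, 10:6, 11:2, 12:2, 13:1, 14:2
Odd-degree vertices: 7, 13 (2 total).
The non-isolated vertices are connected and exactly 2 have odd degree, so an Eulerian trail exists (from 7 to 13).

Yes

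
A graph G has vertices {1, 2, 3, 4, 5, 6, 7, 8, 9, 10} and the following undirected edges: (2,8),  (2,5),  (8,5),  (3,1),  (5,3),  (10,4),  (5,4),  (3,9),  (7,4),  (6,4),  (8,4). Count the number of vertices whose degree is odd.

8

Degrees: 1:1, 2:2, 3:3, 4:5, 5:4, 6:1, 7:1, 8:3, 9:1, 10:1
Odd-degree vertices: 1, 3, 4, 6, 7, 8, 9, 10.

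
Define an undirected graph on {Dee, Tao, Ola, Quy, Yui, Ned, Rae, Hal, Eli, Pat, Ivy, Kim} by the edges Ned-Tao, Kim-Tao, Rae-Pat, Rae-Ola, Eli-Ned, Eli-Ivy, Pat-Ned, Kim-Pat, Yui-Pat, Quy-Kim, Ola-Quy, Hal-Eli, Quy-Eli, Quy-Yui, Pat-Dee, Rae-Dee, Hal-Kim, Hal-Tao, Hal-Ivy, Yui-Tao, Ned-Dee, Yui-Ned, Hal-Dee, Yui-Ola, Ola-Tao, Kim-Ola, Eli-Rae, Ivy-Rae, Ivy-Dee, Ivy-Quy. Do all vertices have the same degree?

Degrees: Dee:5, Tao:5, Ola:5, Quy:5, Yui:5, Ned:5, Rae:5, Hal:5, Eli:5, Pat:5, Ivy:5, Kim:5
All degrees equal 5; the graph is regular.

Yes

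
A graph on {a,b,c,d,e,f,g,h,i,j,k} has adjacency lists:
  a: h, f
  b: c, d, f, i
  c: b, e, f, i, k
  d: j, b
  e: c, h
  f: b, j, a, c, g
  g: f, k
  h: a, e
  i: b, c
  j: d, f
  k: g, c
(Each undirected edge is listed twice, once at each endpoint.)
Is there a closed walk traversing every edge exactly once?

No

Degrees: a:2, b:4, c:5, d:2, e:2, f:5, g:2, h:2, i:2, j:2, k:2
Vertices with odd degree: c, f. An Eulerian circuit requires all degrees even.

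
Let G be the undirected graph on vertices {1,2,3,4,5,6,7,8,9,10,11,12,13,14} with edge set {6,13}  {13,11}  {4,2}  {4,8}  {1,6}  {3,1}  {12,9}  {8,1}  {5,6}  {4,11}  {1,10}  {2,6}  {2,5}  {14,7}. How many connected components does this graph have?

Component: {7, 14}
Component: {9, 12}
Component: {1, 2, 3, 4, 5, 6, 8, 10, 11, 13}

3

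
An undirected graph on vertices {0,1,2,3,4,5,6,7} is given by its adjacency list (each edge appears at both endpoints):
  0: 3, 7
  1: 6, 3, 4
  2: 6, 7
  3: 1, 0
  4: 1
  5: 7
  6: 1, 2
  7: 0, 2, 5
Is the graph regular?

Degrees: 0:2, 1:3, 2:2, 3:2, 4:1, 5:1, 6:2, 7:3
Vertex 4 has degree 1 while 1 has degree 3, so the graph is not regular.

No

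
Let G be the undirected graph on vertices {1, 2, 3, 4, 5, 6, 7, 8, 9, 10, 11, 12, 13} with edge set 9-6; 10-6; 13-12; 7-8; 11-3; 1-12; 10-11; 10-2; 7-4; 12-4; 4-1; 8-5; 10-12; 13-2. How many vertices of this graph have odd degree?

Degrees: 1:2, 2:2, 3:1, 4:3, 5:1, 6:2, 7:2, 8:2, 9:1, 10:4, 11:2, 12:4, 13:2
Odd-degree vertices: 3, 4, 5, 9.

4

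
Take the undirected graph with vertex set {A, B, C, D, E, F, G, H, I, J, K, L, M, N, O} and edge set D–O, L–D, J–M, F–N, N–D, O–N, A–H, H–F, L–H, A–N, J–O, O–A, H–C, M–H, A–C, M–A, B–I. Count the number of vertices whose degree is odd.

Degrees: A:5, B:1, C:2, D:3, E:0, F:2, G:0, H:5, I:1, J:2, K:0, L:2, M:3, N:4, O:4
Odd-degree vertices: A, B, D, H, I, M.

6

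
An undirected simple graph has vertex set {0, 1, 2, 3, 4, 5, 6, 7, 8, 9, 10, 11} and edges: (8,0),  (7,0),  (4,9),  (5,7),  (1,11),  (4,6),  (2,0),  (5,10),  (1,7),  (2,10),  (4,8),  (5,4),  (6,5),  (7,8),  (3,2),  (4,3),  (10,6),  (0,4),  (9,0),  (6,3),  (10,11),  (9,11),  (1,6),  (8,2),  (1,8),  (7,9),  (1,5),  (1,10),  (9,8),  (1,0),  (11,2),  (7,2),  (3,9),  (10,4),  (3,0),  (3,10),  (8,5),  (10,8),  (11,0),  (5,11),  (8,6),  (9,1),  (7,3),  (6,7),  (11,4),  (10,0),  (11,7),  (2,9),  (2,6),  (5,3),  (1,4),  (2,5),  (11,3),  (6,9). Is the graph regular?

Degrees: 0:9, 1:9, 2:9, 3:9, 4:9, 5:9, 6:9, 7:9, 8:9, 9:9, 10:9, 11:9
Every vertex has degree 9, so the graph is 9-regular.

Yes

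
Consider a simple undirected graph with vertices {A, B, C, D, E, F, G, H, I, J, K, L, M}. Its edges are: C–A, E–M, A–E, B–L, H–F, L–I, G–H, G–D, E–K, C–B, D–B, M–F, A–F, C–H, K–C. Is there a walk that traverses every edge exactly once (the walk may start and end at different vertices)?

No

Degrees: A:3, B:3, C:4, D:2, E:3, F:3, G:2, H:3, I:1, J:0, K:2, L:2, M:2
Odd-degree vertices: A, B, E, F, H, I (6 total).
With 6 odd-degree vertices (more than two), no single trail can use every edge.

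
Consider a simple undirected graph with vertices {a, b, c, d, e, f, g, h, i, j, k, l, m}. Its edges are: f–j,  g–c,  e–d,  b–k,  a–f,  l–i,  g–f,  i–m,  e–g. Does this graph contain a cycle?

The graph has 13 vertices, 9 edges, and 4 connected components.
A forest on 13 vertices with 4 components has exactly 9 edges, which matches — so no cycle.

No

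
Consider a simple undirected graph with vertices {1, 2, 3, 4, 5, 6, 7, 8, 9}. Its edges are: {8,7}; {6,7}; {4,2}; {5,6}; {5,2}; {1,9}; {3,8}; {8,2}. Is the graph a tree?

The graph has 9 vertices and 8 edges.
It splits into 2 components, so it cannot be a tree.

No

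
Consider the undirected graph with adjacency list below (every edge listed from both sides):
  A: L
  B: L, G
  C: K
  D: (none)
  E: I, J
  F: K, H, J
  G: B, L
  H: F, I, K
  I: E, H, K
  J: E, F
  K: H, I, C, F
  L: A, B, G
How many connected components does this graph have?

3

Component: {D}
Component: {A, B, G, L}
Component: {C, E, F, H, I, J, K}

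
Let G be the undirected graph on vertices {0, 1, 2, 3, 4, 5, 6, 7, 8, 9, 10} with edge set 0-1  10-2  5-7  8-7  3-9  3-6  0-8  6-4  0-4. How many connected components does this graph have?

2

Component: {2, 10}
Component: {0, 1, 3, 4, 5, 6, 7, 8, 9}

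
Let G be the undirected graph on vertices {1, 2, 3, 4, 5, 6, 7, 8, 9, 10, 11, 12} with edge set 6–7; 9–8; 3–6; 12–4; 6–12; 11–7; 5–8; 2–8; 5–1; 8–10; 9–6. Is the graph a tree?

Yes

|V| = 12, |E| = 11.
Connected and |E| = |V| - 1, which characterizes a tree.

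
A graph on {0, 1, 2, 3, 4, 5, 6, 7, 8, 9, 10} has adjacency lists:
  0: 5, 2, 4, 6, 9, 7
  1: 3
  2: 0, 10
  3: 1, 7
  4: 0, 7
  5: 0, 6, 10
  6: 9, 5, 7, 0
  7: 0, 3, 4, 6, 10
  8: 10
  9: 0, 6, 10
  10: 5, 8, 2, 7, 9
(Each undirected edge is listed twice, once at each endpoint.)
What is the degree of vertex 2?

2

Neighbors of 2: 0, 10.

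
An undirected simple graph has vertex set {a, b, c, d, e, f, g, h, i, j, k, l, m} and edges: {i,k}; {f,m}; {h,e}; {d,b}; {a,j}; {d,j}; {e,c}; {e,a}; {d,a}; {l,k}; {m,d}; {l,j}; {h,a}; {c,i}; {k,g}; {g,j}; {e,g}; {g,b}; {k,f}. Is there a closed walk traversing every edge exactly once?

Degrees: a:4, b:2, c:2, d:4, e:4, f:2, g:4, h:2, i:2, j:4, k:4, l:2, m:2
All degrees are even and the non-isolated vertices are connected — an Eulerian circuit exists.

Yes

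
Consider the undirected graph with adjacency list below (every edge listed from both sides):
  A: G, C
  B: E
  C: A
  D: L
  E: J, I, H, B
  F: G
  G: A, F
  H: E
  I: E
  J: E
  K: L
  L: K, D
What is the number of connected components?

3

Component: {D, K, L}
Component: {A, C, F, G}
Component: {B, E, H, I, J}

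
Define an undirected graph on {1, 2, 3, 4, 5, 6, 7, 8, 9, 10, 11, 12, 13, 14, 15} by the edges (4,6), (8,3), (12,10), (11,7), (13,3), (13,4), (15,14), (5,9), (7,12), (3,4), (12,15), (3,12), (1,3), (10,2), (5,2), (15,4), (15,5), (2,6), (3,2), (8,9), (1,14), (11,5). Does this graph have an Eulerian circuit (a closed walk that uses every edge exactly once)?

Degrees: 1:2, 2:4, 3:6, 4:4, 5:4, 6:2, 7:2, 8:2, 9:2, 10:2, 11:2, 12:4, 13:2, 14:2, 15:4
Every vertex has even degree and the edges form a single connected piece, so an Eulerian circuit exists.

Yes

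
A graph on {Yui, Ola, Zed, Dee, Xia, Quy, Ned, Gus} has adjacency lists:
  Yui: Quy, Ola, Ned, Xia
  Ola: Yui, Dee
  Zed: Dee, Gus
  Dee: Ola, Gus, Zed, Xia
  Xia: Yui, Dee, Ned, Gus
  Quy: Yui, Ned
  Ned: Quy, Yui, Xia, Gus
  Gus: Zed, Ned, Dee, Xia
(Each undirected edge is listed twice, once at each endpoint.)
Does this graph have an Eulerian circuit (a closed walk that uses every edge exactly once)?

Degrees: Yui:4, Ola:2, Zed:2, Dee:4, Xia:4, Quy:2, Ned:4, Gus:4
All degrees are even and the non-isolated vertices are connected — an Eulerian circuit exists.

Yes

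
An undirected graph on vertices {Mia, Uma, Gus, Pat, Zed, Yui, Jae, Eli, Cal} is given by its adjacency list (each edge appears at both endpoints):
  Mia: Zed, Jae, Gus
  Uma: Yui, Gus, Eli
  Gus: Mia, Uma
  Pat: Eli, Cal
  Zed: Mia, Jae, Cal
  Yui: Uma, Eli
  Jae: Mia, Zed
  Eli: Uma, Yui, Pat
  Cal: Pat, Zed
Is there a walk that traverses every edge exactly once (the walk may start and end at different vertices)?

Degrees: Mia:3, Uma:3, Gus:2, Pat:2, Zed:3, Yui:2, Jae:2, Eli:3, Cal:2
Odd-degree vertices: Mia, Uma, Zed, Eli (4 total).
With 4 odd-degree vertices (more than two), no single trail can use every edge.

No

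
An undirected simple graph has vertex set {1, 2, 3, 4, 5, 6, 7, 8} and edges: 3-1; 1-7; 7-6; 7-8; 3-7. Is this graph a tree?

|V| = 8, |E| = 5.
It is not connected, so it is not a tree.

No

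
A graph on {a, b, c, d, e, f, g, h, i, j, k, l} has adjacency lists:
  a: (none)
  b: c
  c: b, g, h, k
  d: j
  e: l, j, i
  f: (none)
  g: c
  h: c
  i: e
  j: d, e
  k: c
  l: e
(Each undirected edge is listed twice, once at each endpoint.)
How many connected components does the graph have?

4

Component: {a}
Component: {f}
Component: {b, c, g, h, k}
Component: {d, e, i, j, l}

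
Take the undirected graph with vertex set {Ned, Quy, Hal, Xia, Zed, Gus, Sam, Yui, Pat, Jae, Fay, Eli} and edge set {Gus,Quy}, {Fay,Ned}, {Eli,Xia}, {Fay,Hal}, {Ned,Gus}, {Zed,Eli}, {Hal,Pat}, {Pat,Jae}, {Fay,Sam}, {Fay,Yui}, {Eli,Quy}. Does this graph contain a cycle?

|V| = 12, |E| = 11, number of components = 1.
A forest on 12 vertices with 1 component has exactly 11 edges, which matches — so no cycle.

No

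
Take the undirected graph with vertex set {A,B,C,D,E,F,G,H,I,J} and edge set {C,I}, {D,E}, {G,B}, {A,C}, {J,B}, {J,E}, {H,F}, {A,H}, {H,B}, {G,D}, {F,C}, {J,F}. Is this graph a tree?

No

The graph has 10 vertices and 12 edges.
Connected but with 12 > 9 edges, so it has a cycle and is not a tree.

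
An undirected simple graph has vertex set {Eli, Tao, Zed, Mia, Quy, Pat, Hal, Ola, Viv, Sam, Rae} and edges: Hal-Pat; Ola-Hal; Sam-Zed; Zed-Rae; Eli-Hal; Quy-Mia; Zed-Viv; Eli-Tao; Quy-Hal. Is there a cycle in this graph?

The graph has 11 vertices, 9 edges, and 2 connected components.
A forest on 11 vertices with 2 components has exactly 9 edges, which matches — so no cycle.

No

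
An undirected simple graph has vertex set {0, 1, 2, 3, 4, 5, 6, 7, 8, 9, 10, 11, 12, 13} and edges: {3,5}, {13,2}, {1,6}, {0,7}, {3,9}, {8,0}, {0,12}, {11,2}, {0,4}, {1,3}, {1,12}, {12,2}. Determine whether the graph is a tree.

No

The graph has 14 vertices and 12 edges.
It is not connected, so it is not a tree.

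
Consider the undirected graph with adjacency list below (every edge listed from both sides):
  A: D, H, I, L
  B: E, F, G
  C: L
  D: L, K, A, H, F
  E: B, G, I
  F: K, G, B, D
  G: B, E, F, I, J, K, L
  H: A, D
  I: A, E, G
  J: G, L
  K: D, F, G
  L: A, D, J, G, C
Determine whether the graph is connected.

Yes

Starting from A and exploring outward reaches every vertex (A, I, D, H, L, G, E, F, K, C, J, B); the graph is connected.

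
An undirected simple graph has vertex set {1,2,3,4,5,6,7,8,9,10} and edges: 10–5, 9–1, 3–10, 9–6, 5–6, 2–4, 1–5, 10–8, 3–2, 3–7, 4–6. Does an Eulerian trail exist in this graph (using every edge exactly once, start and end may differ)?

No

Degrees: 1:2, 2:2, 3:3, 4:2, 5:3, 6:3, 7:1, 8:1, 9:2, 10:3
Odd-degree vertices: 3, 5, 6, 7, 8, 10 (6 total).
With 6 odd-degree vertices (more than two), no single trail can use every edge.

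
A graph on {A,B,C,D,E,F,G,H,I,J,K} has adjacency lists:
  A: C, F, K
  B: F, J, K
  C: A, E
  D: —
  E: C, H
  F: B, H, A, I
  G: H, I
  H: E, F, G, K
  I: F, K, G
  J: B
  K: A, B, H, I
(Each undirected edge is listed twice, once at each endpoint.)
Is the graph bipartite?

A-C-E-H-K-A is an odd cycle (length 5), and a bipartite graph can contain only even cycles.

No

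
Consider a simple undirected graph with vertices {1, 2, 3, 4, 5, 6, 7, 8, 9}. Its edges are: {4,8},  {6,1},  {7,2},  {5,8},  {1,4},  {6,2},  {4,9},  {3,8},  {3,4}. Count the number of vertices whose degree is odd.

Degrees: 1:2, 2:2, 3:2, 4:4, 5:1, 6:2, 7:1, 8:3, 9:1
Odd-degree vertices: 5, 7, 8, 9.

4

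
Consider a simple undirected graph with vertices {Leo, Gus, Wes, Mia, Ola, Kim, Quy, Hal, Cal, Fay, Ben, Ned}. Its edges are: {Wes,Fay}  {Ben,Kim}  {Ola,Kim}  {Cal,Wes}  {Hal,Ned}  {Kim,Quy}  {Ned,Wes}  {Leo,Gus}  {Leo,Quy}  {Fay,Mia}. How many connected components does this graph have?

Component: {Leo, Gus, Ola, Kim, Quy, Ben}
Component: {Wes, Mia, Hal, Cal, Fay, Ned}

2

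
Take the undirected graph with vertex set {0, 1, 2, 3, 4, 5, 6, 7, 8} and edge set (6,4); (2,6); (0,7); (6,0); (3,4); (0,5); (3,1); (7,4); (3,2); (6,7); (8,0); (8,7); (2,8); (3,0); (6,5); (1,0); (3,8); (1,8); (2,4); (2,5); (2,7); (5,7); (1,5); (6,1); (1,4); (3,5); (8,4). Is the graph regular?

Degrees: 0:6, 1:6, 2:6, 3:6, 4:6, 5:6, 6:6, 7:6, 8:6
All degrees equal 6; the graph is regular.

Yes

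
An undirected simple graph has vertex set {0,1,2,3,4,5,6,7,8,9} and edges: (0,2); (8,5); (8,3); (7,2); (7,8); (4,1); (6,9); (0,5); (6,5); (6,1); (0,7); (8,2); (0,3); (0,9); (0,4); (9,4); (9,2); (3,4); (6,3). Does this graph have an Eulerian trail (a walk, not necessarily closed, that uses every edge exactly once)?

Yes

Degrees: 0:6, 1:2, 2:4, 3:4, 4:4, 5:3, 6:4, 7:3, 8:4, 9:4
Odd-degree vertices: 5, 7 (2 total).
The non-isolated vertices are connected and exactly 2 have odd degree, so an Eulerian trail exists (from 5 to 7).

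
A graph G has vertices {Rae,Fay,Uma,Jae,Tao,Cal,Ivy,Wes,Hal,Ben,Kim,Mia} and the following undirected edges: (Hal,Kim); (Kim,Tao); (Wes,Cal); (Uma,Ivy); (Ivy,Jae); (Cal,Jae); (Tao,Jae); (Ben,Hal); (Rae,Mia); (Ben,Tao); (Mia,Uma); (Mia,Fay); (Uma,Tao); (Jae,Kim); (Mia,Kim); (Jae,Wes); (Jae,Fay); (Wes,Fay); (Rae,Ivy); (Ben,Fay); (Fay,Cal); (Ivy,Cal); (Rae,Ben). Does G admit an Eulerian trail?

Degrees: Rae:3, Fay:5, Uma:3, Jae:6, Tao:4, Cal:4, Ivy:4, Wes:3, Hal:2, Ben:4, Kim:4, Mia:4
Odd-degree vertices: Rae, Fay, Uma, Wes (4 total).
An Eulerian trail requires 0 or 2 odd-degree vertices; here there are 4.

No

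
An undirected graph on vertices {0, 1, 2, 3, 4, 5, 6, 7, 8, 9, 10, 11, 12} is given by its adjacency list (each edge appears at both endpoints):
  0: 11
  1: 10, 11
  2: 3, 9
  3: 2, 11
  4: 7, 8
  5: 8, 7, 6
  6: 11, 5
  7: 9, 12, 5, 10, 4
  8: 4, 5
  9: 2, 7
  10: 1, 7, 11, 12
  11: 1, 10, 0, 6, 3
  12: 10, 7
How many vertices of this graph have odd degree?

Degrees: 0:1, 1:2, 2:2, 3:2, 4:2, 5:3, 6:2, 7:5, 8:2, 9:2, 10:4, 11:5, 12:2
Odd-degree vertices: 0, 5, 7, 11.

4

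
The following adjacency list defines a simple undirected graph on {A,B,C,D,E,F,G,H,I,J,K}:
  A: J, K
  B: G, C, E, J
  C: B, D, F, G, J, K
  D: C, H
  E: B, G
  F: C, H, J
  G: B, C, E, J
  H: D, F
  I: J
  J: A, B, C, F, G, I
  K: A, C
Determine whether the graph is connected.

Starting from A and exploring outward reaches every vertex (A, J, K, C, G, I, B, F, D, E, H); the graph is connected.

Yes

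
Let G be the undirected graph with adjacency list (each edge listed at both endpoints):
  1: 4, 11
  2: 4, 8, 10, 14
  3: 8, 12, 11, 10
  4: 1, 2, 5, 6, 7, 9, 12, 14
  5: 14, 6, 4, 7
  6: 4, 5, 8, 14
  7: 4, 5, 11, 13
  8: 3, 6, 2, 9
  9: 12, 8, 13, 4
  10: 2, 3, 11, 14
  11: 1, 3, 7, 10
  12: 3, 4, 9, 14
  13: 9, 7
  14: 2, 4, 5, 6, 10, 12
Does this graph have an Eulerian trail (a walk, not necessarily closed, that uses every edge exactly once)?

Degrees: 1:2, 2:4, 3:4, 4:8, 5:4, 6:4, 7:4, 8:4, 9:4, 10:4, 11:4, 12:4, 13:2, 14:6
Odd-degree vertices: none (0 total).
With 0 odd-degree vertices and all edges in one connected piece, an Eulerian trail exists.

Yes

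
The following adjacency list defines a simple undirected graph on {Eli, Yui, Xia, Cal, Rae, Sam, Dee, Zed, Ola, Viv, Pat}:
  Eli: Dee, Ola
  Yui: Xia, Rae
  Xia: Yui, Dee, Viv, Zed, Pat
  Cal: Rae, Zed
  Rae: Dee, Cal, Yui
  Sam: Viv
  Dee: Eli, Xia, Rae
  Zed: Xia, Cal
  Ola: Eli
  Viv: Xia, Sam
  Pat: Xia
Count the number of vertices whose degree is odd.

6

Degrees: Eli:2, Yui:2, Xia:5, Cal:2, Rae:3, Sam:1, Dee:3, Zed:2, Ola:1, Viv:2, Pat:1
Odd-degree vertices: Xia, Rae, Sam, Dee, Ola, Pat.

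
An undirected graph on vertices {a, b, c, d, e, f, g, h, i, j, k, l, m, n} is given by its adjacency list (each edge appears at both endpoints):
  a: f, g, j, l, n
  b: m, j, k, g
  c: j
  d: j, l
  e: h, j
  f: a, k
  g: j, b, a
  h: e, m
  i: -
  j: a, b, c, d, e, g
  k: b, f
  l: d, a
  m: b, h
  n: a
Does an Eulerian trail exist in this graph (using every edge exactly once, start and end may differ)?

No

Degrees: a:5, b:4, c:1, d:2, e:2, f:2, g:3, h:2, i:0, j:6, k:2, l:2, m:2, n:1
Odd-degree vertices: a, c, g, n (4 total).
With 4 odd-degree vertices (more than two), no single trail can use every edge.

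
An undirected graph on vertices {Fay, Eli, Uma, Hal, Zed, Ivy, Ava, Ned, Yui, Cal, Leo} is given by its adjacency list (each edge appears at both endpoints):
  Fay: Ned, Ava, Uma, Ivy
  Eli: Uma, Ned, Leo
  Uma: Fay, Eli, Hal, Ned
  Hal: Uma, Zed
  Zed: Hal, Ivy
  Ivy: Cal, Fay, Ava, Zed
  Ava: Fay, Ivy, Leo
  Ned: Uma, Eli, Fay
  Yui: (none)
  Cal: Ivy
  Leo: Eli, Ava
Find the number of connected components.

Component: {Yui}
Component: {Fay, Eli, Uma, Hal, Zed, Ivy, Ava, Ned, Cal, Leo}

2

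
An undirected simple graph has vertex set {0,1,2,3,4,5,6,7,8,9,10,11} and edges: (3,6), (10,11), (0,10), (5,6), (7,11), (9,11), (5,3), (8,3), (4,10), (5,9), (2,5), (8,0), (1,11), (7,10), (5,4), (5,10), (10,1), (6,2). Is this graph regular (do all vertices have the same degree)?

No

Degrees: 0:2, 1:2, 2:2, 3:3, 4:2, 5:6, 6:3, 7:2, 8:2, 9:2, 10:6, 11:4
Degrees are not all equal (e.g. deg(0)=2 but deg(5)=6); not regular.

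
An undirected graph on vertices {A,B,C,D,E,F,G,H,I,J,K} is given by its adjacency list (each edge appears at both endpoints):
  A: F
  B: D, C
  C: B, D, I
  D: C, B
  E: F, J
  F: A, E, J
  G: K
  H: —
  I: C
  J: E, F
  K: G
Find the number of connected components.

Component: {H}
Component: {G, K}
Component: {A, E, F, J}
Component: {B, C, D, I}

4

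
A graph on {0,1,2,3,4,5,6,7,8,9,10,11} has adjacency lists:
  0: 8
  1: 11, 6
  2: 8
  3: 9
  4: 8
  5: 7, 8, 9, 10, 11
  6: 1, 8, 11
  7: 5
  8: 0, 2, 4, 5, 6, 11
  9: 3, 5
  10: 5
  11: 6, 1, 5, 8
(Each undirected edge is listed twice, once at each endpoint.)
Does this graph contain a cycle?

|V| = 12, |E| = 14, number of components = 1.
One cycle is 11-1-6-11.

Yes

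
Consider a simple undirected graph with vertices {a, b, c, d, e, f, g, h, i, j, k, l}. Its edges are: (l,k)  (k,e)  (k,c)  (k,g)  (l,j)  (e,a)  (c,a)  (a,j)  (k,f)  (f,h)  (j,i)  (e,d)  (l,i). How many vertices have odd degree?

8

Degrees: a:3, b:0, c:2, d:1, e:3, f:2, g:1, h:1, i:2, j:3, k:5, l:3
Odd-degree vertices: a, d, e, g, h, j, k, l.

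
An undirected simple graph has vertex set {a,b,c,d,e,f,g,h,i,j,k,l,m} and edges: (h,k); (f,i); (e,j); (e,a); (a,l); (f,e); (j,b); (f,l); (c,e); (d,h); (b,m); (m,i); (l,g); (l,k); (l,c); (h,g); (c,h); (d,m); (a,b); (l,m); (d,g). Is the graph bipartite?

No

The cycle g-h-d-g has length 3, which is odd, so the graph is not bipartite.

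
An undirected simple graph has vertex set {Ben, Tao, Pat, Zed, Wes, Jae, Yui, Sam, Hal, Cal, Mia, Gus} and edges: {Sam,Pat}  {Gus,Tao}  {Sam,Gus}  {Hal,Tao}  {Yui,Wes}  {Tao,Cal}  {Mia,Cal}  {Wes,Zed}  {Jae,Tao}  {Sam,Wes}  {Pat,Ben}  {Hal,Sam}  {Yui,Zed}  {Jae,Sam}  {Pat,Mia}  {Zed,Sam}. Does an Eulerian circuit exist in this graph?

No

Degrees: Ben:1, Tao:4, Pat:3, Zed:3, Wes:3, Jae:2, Yui:2, Sam:6, Hal:2, Cal:2, Mia:2, Gus:2
Vertices with odd degree: Ben, Pat, Zed, Wes. An Eulerian circuit requires all degrees even.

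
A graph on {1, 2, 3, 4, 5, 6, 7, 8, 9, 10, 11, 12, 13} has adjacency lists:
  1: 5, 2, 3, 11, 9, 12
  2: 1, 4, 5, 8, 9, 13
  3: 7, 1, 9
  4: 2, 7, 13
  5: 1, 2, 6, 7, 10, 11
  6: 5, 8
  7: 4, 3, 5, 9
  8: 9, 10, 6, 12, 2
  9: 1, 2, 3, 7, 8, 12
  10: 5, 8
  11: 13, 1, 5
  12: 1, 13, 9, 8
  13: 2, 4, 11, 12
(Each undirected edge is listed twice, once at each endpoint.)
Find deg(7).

4

Neighbors of 7: 3, 4, 5, 9.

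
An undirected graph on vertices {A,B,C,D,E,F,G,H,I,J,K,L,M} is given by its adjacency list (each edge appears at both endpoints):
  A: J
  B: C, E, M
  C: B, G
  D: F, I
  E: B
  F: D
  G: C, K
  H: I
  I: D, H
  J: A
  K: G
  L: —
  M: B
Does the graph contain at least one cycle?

|V| = 13, |E| = 9, number of components = 4.
A forest on 13 vertices with 4 components has exactly 9 edges, which matches — so no cycle.

No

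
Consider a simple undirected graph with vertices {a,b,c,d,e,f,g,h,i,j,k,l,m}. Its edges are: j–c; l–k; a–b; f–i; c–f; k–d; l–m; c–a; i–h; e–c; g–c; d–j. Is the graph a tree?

The graph has 13 vertices and 12 edges.
It is connected with exactly 12 edges, hence acyclic — it is a tree.

Yes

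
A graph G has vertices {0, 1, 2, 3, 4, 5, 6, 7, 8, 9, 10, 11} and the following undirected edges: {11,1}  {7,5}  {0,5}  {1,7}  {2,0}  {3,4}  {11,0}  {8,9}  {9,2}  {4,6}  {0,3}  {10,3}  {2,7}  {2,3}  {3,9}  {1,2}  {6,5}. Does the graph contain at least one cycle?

The graph has 12 vertices, 17 edges, and 1 connected component.
Since 17 > 12 - 1, a cycle must exist; for instance 2-7-1-2.

Yes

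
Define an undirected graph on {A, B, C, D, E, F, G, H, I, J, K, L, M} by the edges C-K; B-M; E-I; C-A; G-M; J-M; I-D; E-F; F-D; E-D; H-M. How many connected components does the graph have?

Component: {L}
Component: {A, C, K}
Component: {D, E, F, I}
Component: {B, G, H, J, M}

4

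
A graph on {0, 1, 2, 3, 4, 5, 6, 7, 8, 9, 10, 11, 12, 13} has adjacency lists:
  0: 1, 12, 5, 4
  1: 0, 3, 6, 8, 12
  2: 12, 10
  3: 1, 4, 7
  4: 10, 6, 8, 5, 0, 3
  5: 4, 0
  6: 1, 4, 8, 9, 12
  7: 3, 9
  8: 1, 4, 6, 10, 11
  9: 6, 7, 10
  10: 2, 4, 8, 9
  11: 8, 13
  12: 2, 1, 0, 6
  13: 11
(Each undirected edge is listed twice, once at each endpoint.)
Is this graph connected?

Starting from 0 and exploring outward reaches every vertex (0, 4, 12, 1, 5, 6, 3, 8, 10, 2, 9, 7, 11, 13); the graph is connected.

Yes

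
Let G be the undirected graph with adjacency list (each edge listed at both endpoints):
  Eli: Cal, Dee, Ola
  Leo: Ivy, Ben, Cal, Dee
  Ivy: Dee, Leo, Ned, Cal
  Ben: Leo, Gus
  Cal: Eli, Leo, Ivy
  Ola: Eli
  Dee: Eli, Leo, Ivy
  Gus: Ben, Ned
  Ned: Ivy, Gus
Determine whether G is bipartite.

No

Ivy-Cal-Leo-Ivy is an odd cycle (length 3), and a bipartite graph can contain only even cycles.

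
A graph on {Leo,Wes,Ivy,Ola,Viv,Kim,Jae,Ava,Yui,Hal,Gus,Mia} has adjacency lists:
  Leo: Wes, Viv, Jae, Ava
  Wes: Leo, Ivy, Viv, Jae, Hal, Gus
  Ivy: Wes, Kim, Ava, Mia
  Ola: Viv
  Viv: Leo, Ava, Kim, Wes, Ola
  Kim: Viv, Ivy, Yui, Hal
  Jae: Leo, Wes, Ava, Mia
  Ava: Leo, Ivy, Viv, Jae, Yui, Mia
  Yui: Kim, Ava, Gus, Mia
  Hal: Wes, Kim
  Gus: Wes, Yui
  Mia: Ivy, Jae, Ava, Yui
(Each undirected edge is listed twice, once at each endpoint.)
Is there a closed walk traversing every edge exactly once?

No

Degrees: Leo:4, Wes:6, Ivy:4, Ola:1, Viv:5, Kim:4, Jae:4, Ava:6, Yui:4, Hal:2, Gus:2, Mia:4
Ola, Viv have odd degree; an Eulerian circuit needs every degree to be even, so none exists.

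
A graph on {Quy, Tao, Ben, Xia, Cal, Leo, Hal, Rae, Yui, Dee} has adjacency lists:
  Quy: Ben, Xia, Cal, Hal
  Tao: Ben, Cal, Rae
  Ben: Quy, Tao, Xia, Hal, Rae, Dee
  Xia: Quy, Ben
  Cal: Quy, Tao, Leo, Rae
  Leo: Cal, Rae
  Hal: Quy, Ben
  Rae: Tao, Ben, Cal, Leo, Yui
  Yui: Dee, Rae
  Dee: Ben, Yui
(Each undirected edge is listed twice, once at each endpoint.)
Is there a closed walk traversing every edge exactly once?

Degrees: Quy:4, Tao:3, Ben:6, Xia:2, Cal:4, Leo:2, Hal:2, Rae:5, Yui:2, Dee:2
Vertices with odd degree: Tao, Rae. An Eulerian circuit requires all degrees even.

No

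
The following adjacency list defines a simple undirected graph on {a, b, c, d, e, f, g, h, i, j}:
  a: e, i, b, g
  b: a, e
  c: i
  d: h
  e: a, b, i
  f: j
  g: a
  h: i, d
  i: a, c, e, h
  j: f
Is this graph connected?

Component: {f, j}
Component: {a, b, c, d, e, g, h, i}
No edge joins these 2 groups, so the graph is disconnected.

No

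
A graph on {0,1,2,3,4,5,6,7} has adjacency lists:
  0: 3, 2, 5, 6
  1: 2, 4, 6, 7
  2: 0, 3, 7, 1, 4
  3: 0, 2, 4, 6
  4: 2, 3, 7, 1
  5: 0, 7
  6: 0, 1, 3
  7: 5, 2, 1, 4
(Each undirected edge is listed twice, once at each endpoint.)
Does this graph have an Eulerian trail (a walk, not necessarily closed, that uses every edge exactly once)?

Yes

Degrees: 0:4, 1:4, 2:5, 3:4, 4:4, 5:2, 6:3, 7:4
Odd-degree vertices: 2, 6 (2 total).
With 2 odd-degree vertices and all edges in one connected piece, an Eulerian trail exists (from 2 to 6).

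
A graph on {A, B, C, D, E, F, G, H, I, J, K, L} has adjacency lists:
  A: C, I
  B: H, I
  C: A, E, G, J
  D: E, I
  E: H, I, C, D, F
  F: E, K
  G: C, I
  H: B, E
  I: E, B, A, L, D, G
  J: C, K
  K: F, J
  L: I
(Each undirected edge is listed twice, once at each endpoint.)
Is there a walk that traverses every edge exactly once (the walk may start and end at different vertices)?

Degrees: A:2, B:2, C:4, D:2, E:5, F:2, G:2, H:2, I:6, J:2, K:2, L:1
Odd-degree vertices: E, L (2 total).
The non-isolated vertices are connected and exactly 2 have odd degree, so an Eulerian trail exists (from E to L).

Yes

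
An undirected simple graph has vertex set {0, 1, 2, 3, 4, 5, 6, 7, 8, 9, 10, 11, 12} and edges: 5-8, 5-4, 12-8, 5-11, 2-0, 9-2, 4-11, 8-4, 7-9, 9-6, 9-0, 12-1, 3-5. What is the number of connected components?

3

Component: {10}
Component: {0, 2, 6, 7, 9}
Component: {1, 3, 4, 5, 8, 11, 12}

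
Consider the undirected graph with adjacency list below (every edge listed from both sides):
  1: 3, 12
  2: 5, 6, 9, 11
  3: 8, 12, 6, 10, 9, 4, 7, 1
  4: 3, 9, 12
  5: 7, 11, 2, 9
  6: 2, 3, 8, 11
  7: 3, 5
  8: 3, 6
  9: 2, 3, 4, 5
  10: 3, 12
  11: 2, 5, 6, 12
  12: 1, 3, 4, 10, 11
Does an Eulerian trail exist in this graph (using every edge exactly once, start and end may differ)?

Degrees: 1:2, 2:4, 3:8, 4:3, 5:4, 6:4, 7:2, 8:2, 9:4, 10:2, 11:4, 12:5
Odd-degree vertices: 4, 12 (2 total).
With 2 odd-degree vertices and all edges in one connected piece, an Eulerian trail exists (from 4 to 12).

Yes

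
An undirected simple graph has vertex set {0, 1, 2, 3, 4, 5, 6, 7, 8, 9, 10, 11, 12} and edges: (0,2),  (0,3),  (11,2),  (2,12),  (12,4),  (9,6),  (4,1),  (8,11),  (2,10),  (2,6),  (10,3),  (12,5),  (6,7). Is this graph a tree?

|V| = 13, |E| = 13.
A tree on 13 vertices has exactly 12 edges; this graph has 13, so it contains a cycle and is not a tree.

No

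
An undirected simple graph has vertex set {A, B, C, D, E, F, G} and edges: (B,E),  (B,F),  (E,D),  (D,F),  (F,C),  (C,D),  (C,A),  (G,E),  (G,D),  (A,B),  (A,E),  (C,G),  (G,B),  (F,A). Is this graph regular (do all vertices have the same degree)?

Degrees: A:4, B:4, C:4, D:4, E:4, F:4, G:4
Every vertex has degree 4, so the graph is 4-regular.

Yes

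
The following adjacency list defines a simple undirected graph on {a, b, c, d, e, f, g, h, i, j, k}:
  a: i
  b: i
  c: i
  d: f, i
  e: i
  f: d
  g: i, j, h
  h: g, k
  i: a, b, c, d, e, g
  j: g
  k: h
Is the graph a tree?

Yes

The graph has 11 vertices and 10 edges.
It is connected with exactly 10 edges, hence acyclic — it is a tree.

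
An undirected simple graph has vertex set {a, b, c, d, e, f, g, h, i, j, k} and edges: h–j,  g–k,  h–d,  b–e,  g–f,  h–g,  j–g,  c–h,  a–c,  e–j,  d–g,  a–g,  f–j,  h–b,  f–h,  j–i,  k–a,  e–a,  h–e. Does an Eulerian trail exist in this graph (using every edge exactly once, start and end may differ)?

No

Degrees: a:4, b:2, c:2, d:2, e:4, f:3, g:6, h:7, i:1, j:5, k:2
Odd-degree vertices: f, h, i, j (4 total).
With 4 odd-degree vertices (more than two), no single trail can use every edge.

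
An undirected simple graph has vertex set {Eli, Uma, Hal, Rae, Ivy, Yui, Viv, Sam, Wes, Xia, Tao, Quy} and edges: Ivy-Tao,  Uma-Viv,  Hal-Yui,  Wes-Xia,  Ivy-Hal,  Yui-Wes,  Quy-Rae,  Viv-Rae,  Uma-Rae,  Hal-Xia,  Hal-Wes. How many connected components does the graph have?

Component: {Eli}
Component: {Sam}
Component: {Uma, Rae, Viv, Quy}
Component: {Hal, Ivy, Yui, Wes, Xia, Tao}

4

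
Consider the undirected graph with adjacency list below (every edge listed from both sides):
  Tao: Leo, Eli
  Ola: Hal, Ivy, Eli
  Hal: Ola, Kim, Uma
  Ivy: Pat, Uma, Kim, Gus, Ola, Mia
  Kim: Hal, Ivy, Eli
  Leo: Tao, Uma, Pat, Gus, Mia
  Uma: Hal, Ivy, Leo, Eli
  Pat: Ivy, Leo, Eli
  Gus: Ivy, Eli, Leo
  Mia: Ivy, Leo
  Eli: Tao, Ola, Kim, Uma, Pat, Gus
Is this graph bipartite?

Yes

Partition the vertices as {Hal, Ivy, Leo, Eli} vs {Tao, Ola, Kim, Uma, Pat, Gus, Mia}. Each listed edge has one endpoint in each part, so the graph is bipartite.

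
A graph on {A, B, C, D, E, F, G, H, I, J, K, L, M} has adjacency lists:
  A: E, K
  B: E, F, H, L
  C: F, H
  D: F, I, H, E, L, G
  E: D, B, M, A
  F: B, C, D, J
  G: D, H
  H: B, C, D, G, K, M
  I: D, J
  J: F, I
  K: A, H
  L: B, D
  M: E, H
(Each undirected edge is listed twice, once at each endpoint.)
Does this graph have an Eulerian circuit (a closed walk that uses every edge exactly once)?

Degrees: A:2, B:4, C:2, D:6, E:4, F:4, G:2, H:6, I:2, J:2, K:2, L:2, M:2
All degrees are even and the non-isolated vertices are connected — an Eulerian circuit exists.

Yes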